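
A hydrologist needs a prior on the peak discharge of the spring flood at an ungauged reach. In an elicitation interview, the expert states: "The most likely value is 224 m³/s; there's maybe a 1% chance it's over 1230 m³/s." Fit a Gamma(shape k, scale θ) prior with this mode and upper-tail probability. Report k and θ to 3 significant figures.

k ≈ 2.31, θ ≈ 171

Gamma(k,θ) with k>1 has mode (k−1)θ, so θ = 224/(k−1).
Need P(X < 1230) = 0.99 with θ tied to k this way. Start at k = 2, θ = 224: P(X<1230) ≈ 0.973.
Too low — raise k to concentrate. Iterating converges to k ≈ 2.31.
Then θ = 224/(2.31−1) ≈ 171.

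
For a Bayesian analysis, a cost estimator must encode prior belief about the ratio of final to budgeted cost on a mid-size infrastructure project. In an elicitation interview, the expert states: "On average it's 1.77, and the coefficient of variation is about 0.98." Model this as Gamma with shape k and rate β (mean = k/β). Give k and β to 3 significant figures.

For Gamma(k, rate β): mean = k/β, variance = k/β², so CV = 1/√k.
CV = 0.98, hence k = 1/CV² = 1.04.
Then β = k/mean = 1.04/1.77 = 0.588.

k ≈ 1.04, β ≈ 0.588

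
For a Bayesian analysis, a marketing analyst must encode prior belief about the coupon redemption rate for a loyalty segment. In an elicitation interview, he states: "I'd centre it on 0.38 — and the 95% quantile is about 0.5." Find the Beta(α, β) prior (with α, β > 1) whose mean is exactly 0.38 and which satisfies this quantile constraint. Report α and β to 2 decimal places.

With mean 0.38 fixed, write α = 0.38s, β = 0.62s where s = α+β.
Need P(θ < 0.5) = 0.95 under Beta(0.38s, 0.62s). Normal approximation: (q−m)/√(m(1−m)/s) ≈ z_{0.95} = 1.64, so s ≈ 0.38·0.62·(1.64)²/(0.5−0.38)² = 44.3.
At s = 44.3: P(θ<0.5) ≈ 0.947. Adjusting to match 0.95 gives s ≈ 45.65.
So α = 0.38·45.65 ≈ 17.35, β = 0.62·45.65 ≈ 28.30.

α ≈ 17.35, β ≈ 28.30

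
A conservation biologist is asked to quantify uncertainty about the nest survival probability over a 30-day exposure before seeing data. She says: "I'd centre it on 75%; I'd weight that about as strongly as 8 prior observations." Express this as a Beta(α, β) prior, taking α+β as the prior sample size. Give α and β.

Under the effective-sample-size interpretation, Beta(α, β) has prior mean α/(α+β) and prior sample size α+β.
So α+β = 8 and α/(α+β) = 0.75, giving α = 0.75·8 = 6 and β = 8 − 6 = 2.

α = 6, β = 2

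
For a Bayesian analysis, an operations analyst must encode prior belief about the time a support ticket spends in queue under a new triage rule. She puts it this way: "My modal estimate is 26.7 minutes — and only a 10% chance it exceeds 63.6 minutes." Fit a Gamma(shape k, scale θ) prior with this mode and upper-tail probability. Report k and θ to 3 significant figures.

k ≈ 3.55, θ ≈ 10.5

Gamma(k,θ) with k>1 has mode (k−1)θ, so θ = 26.7/(k−1).
Need P(X < 63.6) = 0.9 with θ tied to k this way. Start at k = 2, θ = 26.7: P(X<63.6) ≈ 0.688.
Too low — raise k to concentrate. Iterating converges to k ≈ 3.55.
Then θ = 26.7/(3.55−1) ≈ 10.5.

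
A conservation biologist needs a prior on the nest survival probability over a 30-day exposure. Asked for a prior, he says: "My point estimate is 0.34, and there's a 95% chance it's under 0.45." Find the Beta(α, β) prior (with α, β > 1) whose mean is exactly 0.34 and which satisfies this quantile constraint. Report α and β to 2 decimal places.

α ≈ 17.86, β ≈ 34.68

With mean 0.34 fixed, write α = 0.34s, β = 0.66s where s = α+β.
Need P(θ < 0.45) = 0.95 under Beta(0.34s, 0.66s). Normal approximation: (q−m)/√(m(1−m)/s) ≈ z_{0.95} = 1.64, so s ≈ 0.34·0.66·(1.64)²/(0.45−0.34)² = 50.2.
At s = 50.2: P(θ<0.45) ≈ 0.946. Adjusting to match 0.95 gives s ≈ 52.54.
So α = 0.34·52.54 ≈ 17.86, β = 0.66·52.54 ≈ 34.68.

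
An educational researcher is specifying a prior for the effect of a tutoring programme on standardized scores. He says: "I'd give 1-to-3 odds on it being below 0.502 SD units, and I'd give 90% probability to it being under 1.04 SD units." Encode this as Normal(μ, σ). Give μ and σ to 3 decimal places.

μ = 0.688, σ = 0.275

The p-quantile of Normal(μ,σ) is μ + z_p·σ, with z_{0.25} = -0.6745 and z_{0.9} = 1.282.
Eliminate σ: μ = (z₂·x₁ − z₁·x₂)/(z₂ − z₁) = (1.282·0.502 − (-0.6745)·1.04)/1.956 = 0.688.
Then σ = (x₂ − x₁)/(z₂ − z₁) = (1.04 − 0.502)/1.956 = 0.275.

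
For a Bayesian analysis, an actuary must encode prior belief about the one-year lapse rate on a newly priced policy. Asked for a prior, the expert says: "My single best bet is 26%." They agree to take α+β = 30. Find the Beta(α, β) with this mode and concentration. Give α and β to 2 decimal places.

α = 8.28, β = 21.72

For α,β > 1 the Beta mode is (α−1)/(α+β−2). With α+β = 30, the mode is (α−1)/28.
Set (α−1)/28 = 0.26 → α = 1 + 0.26·28 = 8.28.
β = 30 − α = 21.72.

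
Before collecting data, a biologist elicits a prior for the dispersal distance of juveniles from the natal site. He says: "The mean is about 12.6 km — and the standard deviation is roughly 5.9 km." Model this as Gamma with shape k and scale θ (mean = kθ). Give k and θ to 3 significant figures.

For Gamma(k, scale θ): mean = kθ, variance = kθ², so CV = 1/√k.
CV = SD/mean = 5.9/12.6 = 0.4683, hence k = 1/CV² = 4.56.
Then θ = mean/k = 12.6/4.56 = 2.76.

k ≈ 4.56, θ ≈ 2.76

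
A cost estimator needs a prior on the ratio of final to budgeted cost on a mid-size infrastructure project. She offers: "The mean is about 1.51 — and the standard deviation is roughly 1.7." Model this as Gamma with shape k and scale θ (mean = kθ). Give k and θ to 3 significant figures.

k ≈ 0.789, θ ≈ 1.91

For Gamma(k, scale θ): mean = kθ, variance = kθ², so CV = 1/√k.
CV = SD/mean = 1.7/1.51 = 1.126, hence k = 1/CV² = 0.789.
Then θ = mean/k = 1.51/0.789 = 1.91.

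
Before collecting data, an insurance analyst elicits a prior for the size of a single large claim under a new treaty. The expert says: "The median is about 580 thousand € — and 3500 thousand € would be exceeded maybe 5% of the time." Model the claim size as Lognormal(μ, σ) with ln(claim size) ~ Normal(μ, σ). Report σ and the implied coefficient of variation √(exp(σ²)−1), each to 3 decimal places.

If T ~ Lognormal(μ,σ) then ln T ~ Normal(μ,σ), so the p-quantile of ln T is μ + z_p·σ.
ln(580) = 6.363 and ln(3500) = 8.161; z_{0.5} = 0, z_{0.95} = 1.645.
σ = (8.161 − 6.363)/(1.645 − (0)) = 1.093.
μ = 6.363 − (0)·1.093 = 6.363.
CV = √(exp(σ²)−1) = √(exp(1.1942)−1) = 1.517.

σ ≈ 1.093, CV ≈ 1.517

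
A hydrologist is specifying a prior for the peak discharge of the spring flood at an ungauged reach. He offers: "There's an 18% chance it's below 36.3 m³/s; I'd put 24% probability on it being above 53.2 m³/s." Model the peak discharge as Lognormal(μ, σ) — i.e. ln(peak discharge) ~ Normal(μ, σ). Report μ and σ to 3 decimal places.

μ ≈ 3.808, σ ≈ 0.236

If T ~ Lognormal(μ,σ) then ln T ~ Normal(μ,σ), so the p-quantile of ln T is μ + z_p·σ.
ln(36.3) = 3.592 and ln(53.2) = 3.974; z_{0.18} = -0.9154, z_{0.76} = 0.7063.
σ = (3.974 − 3.592)/(0.7063 − (-0.9154)) = 0.236.
μ = 3.592 − (-0.9154)·0.236 = 3.808.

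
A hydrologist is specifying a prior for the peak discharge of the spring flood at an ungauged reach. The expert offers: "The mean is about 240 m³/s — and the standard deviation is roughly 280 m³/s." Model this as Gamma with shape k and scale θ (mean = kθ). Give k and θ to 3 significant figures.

For Gamma(k, scale θ): mean = kθ, variance = kθ², so CV = 1/√k.
CV = SD/mean = 280/240 = 1.167, hence k = 1/CV² = 0.735.
Then θ = mean/k = 240/0.735 = 327.

k ≈ 0.735, θ ≈ 327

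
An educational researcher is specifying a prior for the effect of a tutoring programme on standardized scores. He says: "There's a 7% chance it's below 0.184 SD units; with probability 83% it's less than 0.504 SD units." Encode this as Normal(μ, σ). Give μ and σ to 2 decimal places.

μ = 0.38, σ = 0.13

For Normal(μ,σ), the p-quantile is μ + z_p·σ. Here z_{0.07} = -1.476, z_{0.83} = 0.9542.
So 0.184 = μ − 1.476σ and 0.504 = μ + 0.9542σ.
Subtracting: σ = (0.504 − 0.184)/(0.9542 − (-1.476)) = 0.13.
Then μ = 0.184 − (-1.476)·0.13 = 0.38.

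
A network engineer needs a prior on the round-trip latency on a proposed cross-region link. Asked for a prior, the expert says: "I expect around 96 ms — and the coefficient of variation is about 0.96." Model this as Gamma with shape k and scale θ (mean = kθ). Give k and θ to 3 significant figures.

k ≈ 1.09, θ ≈ 88.5

For Gamma(k, scale θ): mean = kθ, variance = kθ², so CV = 1/√k.
CV = 0.96, hence k = 1/CV² = 1.09.
Then θ = mean/k = 96/1.09 = 88.5.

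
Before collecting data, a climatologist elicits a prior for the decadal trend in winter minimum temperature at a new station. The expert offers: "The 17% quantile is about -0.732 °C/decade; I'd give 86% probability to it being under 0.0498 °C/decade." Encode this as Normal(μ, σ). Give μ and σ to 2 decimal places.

For Normal(μ,σ), the p-quantile is μ + z_p·σ. Here z_{0.17} = -0.9542, z_{0.86} = 1.08.
So -0.732 = μ − 0.9542σ and 0.0498 = μ + 1.08σ.
Subtracting: σ = (0.0498 − -0.732)/(1.08 − (-0.9542)) = 0.38.
Then μ = -0.732 − (-0.9542)·0.38 = -0.37.

μ = -0.37, σ = 0.38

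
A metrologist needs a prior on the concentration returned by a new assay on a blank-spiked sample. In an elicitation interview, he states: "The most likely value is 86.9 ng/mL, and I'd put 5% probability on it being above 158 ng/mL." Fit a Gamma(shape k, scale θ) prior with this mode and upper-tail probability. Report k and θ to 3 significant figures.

k ≈ 8.79, θ ≈ 11.1

Gamma(k,θ) with k>1 has mode (k−1)θ, so θ = 86.9/(k−1).
Need P(X < 158) = 0.95 with θ tied to k this way. Start at k = 2, θ = 86.9: P(X<158) ≈ 0.543.
Too low — raise k to concentrate. Iterating converges to k ≈ 8.79.
Then θ = 86.9/(8.79−1) ≈ 11.1.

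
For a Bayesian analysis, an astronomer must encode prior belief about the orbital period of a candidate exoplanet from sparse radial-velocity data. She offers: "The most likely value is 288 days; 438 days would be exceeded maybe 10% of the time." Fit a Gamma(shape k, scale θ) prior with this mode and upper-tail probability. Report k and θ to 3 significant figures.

k ≈ 11.6, θ ≈ 27.2

Gamma(k,θ) with k>1 has mode (k−1)θ, so θ = 288/(k−1).
Need P(X < 438) = 0.9 with θ tied to k this way. Start at k = 2, θ = 288: P(X<438) ≈ 0.449.
Too low — raise k to concentrate. Iterating converges to k ≈ 11.6.
Then θ = 288/(11.6−1) ≈ 27.2.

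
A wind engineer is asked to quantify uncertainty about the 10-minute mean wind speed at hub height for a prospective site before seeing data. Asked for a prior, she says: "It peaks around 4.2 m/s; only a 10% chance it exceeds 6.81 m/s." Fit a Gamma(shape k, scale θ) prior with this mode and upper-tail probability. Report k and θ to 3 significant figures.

k ≈ 9.06, θ ≈ 0.521

Gamma(k,θ) with k>1 has mode (k−1)θ, so θ = 4.2/(k−1).
Need P(X < 6.81) = 0.9 with θ tied to k this way. Start at k = 2, θ = 4.2: P(X<6.81) ≈ 0.482.
Too low — raise k to concentrate. Iterating converges to k ≈ 9.06.
Then θ = 4.2/(9.06−1) ≈ 0.521.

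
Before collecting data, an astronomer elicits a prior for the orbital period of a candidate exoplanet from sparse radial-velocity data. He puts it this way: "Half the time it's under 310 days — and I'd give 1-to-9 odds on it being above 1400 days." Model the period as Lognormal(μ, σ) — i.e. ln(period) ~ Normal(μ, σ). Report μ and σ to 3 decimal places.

μ ≈ 5.737, σ ≈ 1.176

If T ~ Lognormal(μ,σ) then ln T ~ Normal(μ,σ), so the p-quantile of ln T is μ + z_p·σ.
ln(310) = 5.737 and ln(1400) = 7.244; z_{0.5} = 0, z_{0.9} = 1.282.
σ = (7.244 − 5.737)/(1.282 − (0)) = 1.176.
μ = 5.737 − (0)·1.176 = 5.737.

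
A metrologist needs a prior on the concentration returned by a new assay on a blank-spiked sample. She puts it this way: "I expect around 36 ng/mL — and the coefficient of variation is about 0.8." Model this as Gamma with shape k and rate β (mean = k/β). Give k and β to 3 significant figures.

For Gamma(k, rate β): mean = k/β, variance = k/β², so CV = 1/√k.
CV = 0.8, hence k = 1/CV² = 1.56.
Then β = k/mean = 1.56/36 = 0.0434.

k ≈ 1.56, β ≈ 0.0434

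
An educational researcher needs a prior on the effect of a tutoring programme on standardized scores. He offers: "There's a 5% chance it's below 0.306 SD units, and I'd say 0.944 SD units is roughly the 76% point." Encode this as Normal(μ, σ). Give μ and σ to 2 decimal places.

μ = 0.75, σ = 0.27

The p-quantile of Normal(μ,σ) is μ + z_p·σ, with z_{0.05} = -1.645 and z_{0.76} = 0.7063.
Eliminate σ: μ = (z₂·x₁ − z₁·x₂)/(z₂ − z₁) = (0.7063·0.306 − (-1.645)·0.944)/2.351 = 0.75.
Then σ = (x₂ − x₁)/(z₂ − z₁) = (0.944 − 0.306)/2.351 = 0.27.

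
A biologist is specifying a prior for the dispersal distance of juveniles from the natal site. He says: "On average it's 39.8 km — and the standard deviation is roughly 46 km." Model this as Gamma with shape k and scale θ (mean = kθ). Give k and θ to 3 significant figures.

k ≈ 0.749, θ ≈ 53.2

For Gamma(k, scale θ): mean = kθ, variance = kθ², so CV = 1/√k.
CV = SD/mean = 46/39.8 = 1.156, hence k = 1/CV² = 0.749.
Then θ = mean/k = 39.8/0.749 = 53.2.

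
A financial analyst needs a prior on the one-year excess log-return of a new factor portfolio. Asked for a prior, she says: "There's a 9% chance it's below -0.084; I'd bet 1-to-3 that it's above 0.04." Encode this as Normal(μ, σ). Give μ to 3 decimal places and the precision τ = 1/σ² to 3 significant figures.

For Normal(μ,σ), the p-quantile is μ + z_p·σ. Here z_{0.09} = -1.341, z_{0.75} = 0.6745.
So -0.084 = μ − 1.341σ and 0.04 = μ + 0.6745σ.
Subtracting: σ = (0.04 − -0.084)/(0.6745 − (-1.341)) = 0.062.
Then μ = -0.084 − (-1.341)·0.062 = -0.002.
Precision τ = 1/σ² = 1/0.06153² = 264.

μ = -0.002, τ = 264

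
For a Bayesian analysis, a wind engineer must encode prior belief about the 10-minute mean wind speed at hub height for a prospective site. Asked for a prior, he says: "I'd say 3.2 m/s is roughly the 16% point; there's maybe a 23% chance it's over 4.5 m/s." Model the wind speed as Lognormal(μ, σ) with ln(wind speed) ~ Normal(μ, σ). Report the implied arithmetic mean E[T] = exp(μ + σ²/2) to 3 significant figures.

E[T] ≈ 3.97 m/s

If T ~ Lognormal(μ,σ) then ln T ~ Normal(μ,σ), so the p-quantile of ln T is μ + z_p·σ.
ln(3.2) = 1.163 and ln(4.5) = 1.504; z_{0.16} = -0.9945, z_{0.77} = 0.7388.
σ = (1.504 − 1.163)/(0.7388 − (-0.9945)) = 0.197.
μ = 1.163 − (-0.9945)·0.197 = 1.359.
E[T] = exp(μ + σ²/2) = exp(1.359 + 0.0193) = 3.97 m/s.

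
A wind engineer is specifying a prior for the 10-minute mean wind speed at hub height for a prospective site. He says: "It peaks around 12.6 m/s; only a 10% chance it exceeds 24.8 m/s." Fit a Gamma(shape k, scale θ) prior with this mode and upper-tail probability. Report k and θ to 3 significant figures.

k ≈ 5.18, θ ≈ 3.02

Gamma(k,θ) with k>1 has mode (k−1)θ, so θ = 12.6/(k−1).
Need P(X < 24.8) = 0.9 with θ tied to k this way. Start at k = 2, θ = 12.6: P(X<24.8) ≈ 0.585.
Too low — raise k to concentrate. Iterating converges to k ≈ 5.18.
Then θ = 12.6/(5.18−1) ≈ 3.02.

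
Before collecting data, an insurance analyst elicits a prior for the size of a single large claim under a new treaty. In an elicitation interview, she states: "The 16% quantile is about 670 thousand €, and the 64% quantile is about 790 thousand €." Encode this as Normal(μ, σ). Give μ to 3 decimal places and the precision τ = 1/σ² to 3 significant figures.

For Normal(μ,σ), the p-quantile is μ + z_p·σ. Here z_{0.16} = -0.9945, z_{0.64} = 0.3585.
So 670 = μ − 0.9945σ and 790 = μ + 0.3585σ.
Subtracting: σ = (790 − 670)/(0.3585 − (-0.9945)) = 88.697.
Then μ = 670 − (-0.9945)·88.697 = 758.206.
Precision τ = 1/σ² = 1/88.7² = 0.000127.

μ = 758.206, τ = 0.000127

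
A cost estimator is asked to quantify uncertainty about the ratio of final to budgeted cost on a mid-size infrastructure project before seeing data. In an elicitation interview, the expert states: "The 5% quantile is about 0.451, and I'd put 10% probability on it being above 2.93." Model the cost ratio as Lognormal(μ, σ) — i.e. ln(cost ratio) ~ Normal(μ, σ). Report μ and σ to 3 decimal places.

If T ~ Lognormal(μ,σ) then ln T ~ Normal(μ,σ), so the p-quantile of ln T is μ + z_p·σ.
ln(0.451) = -0.7963 and ln(2.93) = 1.075; z_{0.05} = -1.645, z_{0.9} = 1.282.
σ = (1.075 − -0.7963)/(1.282 − (-1.645)) = 0.639.
μ = -0.7963 − (-1.645)·0.639 = 0.256.

μ ≈ 0.256, σ ≈ 0.639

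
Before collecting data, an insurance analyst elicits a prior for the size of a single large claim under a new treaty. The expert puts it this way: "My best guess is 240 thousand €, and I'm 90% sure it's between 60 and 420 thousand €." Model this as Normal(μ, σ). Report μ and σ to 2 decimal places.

A symmetric 90% interval runs μ ± z·σ with z = 1.645.
Half-width = 180, so σ = 180/1.645 = 109.43.
μ is the stated best guess, 240.00.

μ = 240.00, σ = 109.43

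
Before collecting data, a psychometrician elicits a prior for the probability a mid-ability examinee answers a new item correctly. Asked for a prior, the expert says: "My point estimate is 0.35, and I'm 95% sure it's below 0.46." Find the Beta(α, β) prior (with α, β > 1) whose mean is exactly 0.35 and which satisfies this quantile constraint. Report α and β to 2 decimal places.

α ≈ 18.57, β ≈ 34.48

With mean 0.35 fixed, write α = 0.35s, β = 0.65s where s = α+β.
Need P(θ < 0.46) = 0.95 under Beta(0.35s, 0.65s). Normal approximation: (q−m)/√(m(1−m)/s) ≈ z_{0.95} = 1.64, so s ≈ 0.35·0.65·(1.64)²/(0.46−0.35)² = 50.9.
At s = 50.9: P(θ<0.46) ≈ 0.946. Adjusting to match 0.95 gives s ≈ 53.05.
So α = 0.35·53.05 ≈ 18.57, β = 0.65·53.05 ≈ 34.48.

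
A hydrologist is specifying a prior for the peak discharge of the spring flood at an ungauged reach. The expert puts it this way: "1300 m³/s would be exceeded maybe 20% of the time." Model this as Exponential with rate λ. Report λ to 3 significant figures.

P(T > 1300.0) = e^(−λ·1300.0) = 0.2, so λ = −ln(0.2)/1300.0 = 0.00124.

λ ≈ 0.00124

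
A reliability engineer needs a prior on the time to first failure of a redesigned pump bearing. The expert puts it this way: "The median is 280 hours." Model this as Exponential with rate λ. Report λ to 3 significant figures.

λ ≈ 0.00248

Exponential median = ln 2 / λ, so λ = ln 2 / 280.0 = 0.00248.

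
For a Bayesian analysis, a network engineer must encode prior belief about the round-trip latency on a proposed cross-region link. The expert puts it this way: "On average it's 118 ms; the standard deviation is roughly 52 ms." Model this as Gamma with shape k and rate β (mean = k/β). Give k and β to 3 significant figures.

k ≈ 5.15, β ≈ 0.0436

For Gamma(k, rate β): mean = k/β, variance = k/β², so CV = 1/√k.
CV = SD/mean = 52/118 = 0.4407, hence k = 1/CV² = 5.15.
Then β = k/mean = 5.15/118 = 0.0436.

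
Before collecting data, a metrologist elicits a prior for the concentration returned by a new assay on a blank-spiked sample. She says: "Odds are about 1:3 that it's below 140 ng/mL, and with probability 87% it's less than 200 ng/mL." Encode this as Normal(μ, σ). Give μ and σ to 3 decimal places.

μ = 162.472, σ = 33.317

The p-quantile of Normal(μ,σ) is μ + z_p·σ, with z_{0.25} = -0.6745 and z_{0.87} = 1.126.
Eliminate σ: μ = (z₂·x₁ − z₁·x₂)/(z₂ − z₁) = (1.126·140 − (-0.6745)·200)/1.801 = 162.472.
Then σ = (x₂ − x₁)/(z₂ − z₁) = (200 − 140)/1.801 = 33.317.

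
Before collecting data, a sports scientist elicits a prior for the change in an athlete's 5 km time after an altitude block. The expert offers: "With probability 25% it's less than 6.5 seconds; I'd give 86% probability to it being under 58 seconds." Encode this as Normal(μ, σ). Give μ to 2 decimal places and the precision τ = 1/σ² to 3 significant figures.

μ = 26.29, τ = 0.00116

The p-quantile of Normal(μ,σ) is μ + z_p·σ, with z_{0.25} = -0.6745 and z_{0.86} = 1.08.
Eliminate σ: μ = (z₂·x₁ − z₁·x₂)/(z₂ − z₁) = (1.08·6.5 − (-0.6745)·58)/1.755 = 26.29.
Then σ = (x₂ − x₁)/(z₂ − z₁) = (58 − 6.5)/1.755 = 29.35.
Precision τ = 1/σ² = 1/29.35² = 0.00116.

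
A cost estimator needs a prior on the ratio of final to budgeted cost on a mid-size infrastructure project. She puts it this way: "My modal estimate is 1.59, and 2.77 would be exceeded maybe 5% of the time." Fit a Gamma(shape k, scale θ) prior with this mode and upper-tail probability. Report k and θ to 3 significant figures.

Gamma(k,θ) with k>1 has mode (k−1)θ, so θ = 1.59/(k−1).
Need P(X < 2.77) = 0.95 with θ tied to k this way. Start at k = 2, θ = 1.59: P(X<2.77) ≈ 0.520.
Too low — raise k to concentrate. Iterating converges to k ≈ 10.1.
Then θ = 1.59/(10.1−1) ≈ 0.176.

k ≈ 10.1, θ ≈ 0.176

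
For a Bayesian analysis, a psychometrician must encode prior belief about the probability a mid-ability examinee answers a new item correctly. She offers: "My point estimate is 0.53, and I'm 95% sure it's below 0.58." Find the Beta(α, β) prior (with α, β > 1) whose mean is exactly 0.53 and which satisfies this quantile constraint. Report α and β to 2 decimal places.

With mean 0.53 fixed, write α = 0.53s, β = 0.47s where s = α+β.
Need P(θ < 0.58) = 0.95 under Beta(0.53s, 0.47s). Normal approximation: (q−m)/√(m(1−m)/s) ≈ z_{0.95} = 1.64, so s ≈ 0.53·0.47·(1.64)²/(0.58−0.53)² = 269.6.
At s = 269.6: P(θ<0.58) ≈ 0.951. Adjusting to match 0.95 gives s ≈ 267.35.
So α = 0.53·267.35 ≈ 141.69, β = 0.47·267.35 ≈ 125.65.

α ≈ 141.69, β ≈ 125.65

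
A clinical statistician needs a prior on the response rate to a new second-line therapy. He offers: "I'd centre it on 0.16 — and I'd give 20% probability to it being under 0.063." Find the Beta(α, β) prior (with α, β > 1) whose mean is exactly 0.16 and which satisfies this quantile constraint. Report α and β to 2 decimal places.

With mean 0.16 fixed, write α = 0.16s, β = 0.84s where s = α+β.
Need P(θ < 0.063) = 0.2 under Beta(0.16s, 0.84s). Normal approximation: (q−m)/√(m(1−m)/s) ≈ z_{0.2} = -0.842, so s ≈ 0.16·0.84·(-0.842)²/(0.063−0.16)² = 10.1.
At s = 10.1: P(θ<0.063) ≈ 0.198. Adjusting to match 0.2 gives s ≈ 10.03.
So α = 0.16·10.03 ≈ 1.60, β = 0.84·10.03 ≈ 8.43.

α ≈ 1.60, β ≈ 8.43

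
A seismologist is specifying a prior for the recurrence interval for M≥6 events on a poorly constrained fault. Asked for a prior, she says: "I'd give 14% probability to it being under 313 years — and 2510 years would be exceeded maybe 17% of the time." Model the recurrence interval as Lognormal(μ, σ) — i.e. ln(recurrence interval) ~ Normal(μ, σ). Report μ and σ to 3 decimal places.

If T ~ Lognormal(μ,σ) then ln T ~ Normal(μ,σ), so the p-quantile of ln T is μ + z_p·σ.
ln(313) = 5.746 and ln(2510) = 7.828; z_{0.14} = -1.08, z_{0.83} = 0.9542.
σ = (7.828 − 5.746)/(0.9542 − (-1.08)) = 1.023.
μ = 5.746 − (-1.08)·1.023 = 6.852.

μ ≈ 6.852, σ ≈ 1.023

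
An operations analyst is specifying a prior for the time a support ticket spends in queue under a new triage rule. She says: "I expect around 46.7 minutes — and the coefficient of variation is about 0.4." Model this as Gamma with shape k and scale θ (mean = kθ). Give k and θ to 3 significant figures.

For Gamma(k, scale θ): mean = kθ, variance = kθ², so CV = 1/√k.
CV = 0.4, hence k = 1/CV² = 6.25.
Then θ = mean/k = 46.7/6.25 = 7.47.

k ≈ 6.25, θ ≈ 7.47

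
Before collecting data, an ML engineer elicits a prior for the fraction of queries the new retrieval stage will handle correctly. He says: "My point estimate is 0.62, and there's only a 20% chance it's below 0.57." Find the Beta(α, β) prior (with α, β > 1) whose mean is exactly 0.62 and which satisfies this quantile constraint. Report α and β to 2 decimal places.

With mean 0.62 fixed, write α = 0.62s, β = 0.38s where s = α+β.
Need P(θ < 0.57) = 0.2 under Beta(0.62s, 0.38s). Normal approximation: (q−m)/√(m(1−m)/s) ≈ z_{0.2} = -0.842, so s ≈ 0.62·0.38·(-0.842)²/(0.57−0.62)² = 66.8.
At s = 66.8: P(θ<0.57) ≈ 0.199. Adjusting to match 0.2 gives s ≈ 65.89.
So α = 0.62·65.89 ≈ 40.85, β = 0.38·65.89 ≈ 25.04.

α ≈ 40.85, β ≈ 25.04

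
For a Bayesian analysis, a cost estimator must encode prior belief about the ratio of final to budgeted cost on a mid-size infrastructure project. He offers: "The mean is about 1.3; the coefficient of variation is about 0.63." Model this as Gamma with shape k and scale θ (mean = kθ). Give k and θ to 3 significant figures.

k ≈ 2.52, θ ≈ 0.516

For Gamma(k, scale θ): mean = kθ, variance = kθ², so CV = 1/√k.
CV = 0.63, hence k = 1/CV² = 2.52.
Then θ = mean/k = 1.3/2.52 = 0.516.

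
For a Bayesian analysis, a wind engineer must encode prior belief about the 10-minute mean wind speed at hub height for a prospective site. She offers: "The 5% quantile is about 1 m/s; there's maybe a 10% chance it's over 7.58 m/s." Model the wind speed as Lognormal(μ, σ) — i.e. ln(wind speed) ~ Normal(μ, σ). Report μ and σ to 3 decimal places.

If T ~ Lognormal(μ,σ) then ln T ~ Normal(μ,σ), so the p-quantile of ln T is μ + z_p·σ.
ln(1) = 0 and ln(7.58) = 2.026; z_{0.05} = -1.645, z_{0.9} = 1.282.
σ = (2.026 − 0)/(1.282 − (-1.645)) = 0.692.
μ = 0 − (-1.645)·0.692 = 1.138.

μ ≈ 1.138, σ ≈ 0.692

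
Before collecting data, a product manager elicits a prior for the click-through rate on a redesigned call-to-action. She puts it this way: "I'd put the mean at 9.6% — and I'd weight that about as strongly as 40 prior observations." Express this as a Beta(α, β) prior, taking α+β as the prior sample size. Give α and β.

Under the effective-sample-size interpretation, Beta(α, β) has prior mean α/(α+β) and prior sample size α+β.
So α+β = 40 and α/(α+β) = 0.096, giving α = 0.096·40 = 3.84 and β = 40 − 3.84 = 36.16.

α = 3.84, β = 36.16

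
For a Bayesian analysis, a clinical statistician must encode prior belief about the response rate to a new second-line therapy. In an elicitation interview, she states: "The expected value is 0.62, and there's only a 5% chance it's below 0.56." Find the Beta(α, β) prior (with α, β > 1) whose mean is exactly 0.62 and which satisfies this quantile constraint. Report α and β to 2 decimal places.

With mean 0.62 fixed, write α = 0.62s, β = 0.38s where s = α+β.
Need P(θ < 0.56) = 0.05 under Beta(0.62s, 0.38s). Normal approximation: (q−m)/√(m(1−m)/s) ≈ z_{0.05} = -1.64, so s ≈ 0.62·0.38·(-1.64)²/(0.56−0.62)² = 177.1.
At s = 177.1: P(θ<0.56) ≈ 0.052. Adjusting to match 0.05 gives s ≈ 180.70.
So α = 0.62·180.70 ≈ 112.04, β = 0.38·180.70 ≈ 68.67.

α ≈ 112.04, β ≈ 68.67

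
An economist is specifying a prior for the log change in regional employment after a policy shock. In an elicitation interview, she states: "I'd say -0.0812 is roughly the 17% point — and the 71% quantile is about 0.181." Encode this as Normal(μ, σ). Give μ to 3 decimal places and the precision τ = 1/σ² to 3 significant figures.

The p-quantile of Normal(μ,σ) is μ + z_p·σ, with z_{0.17} = -0.9542 and z_{0.71} = 0.5534.
Eliminate σ: μ = (z₂·x₁ − z₁·x₂)/(z₂ − z₁) = (0.5534·-0.0812 − (-0.9542)·0.181)/1.508 = 0.085.
Then σ = (x₂ − x₁)/(z₂ − z₁) = (0.181 − -0.0812)/1.508 = 0.174.
Precision τ = 1/σ² = 1/0.1739² = 33.1.

μ = 0.085, τ = 33.1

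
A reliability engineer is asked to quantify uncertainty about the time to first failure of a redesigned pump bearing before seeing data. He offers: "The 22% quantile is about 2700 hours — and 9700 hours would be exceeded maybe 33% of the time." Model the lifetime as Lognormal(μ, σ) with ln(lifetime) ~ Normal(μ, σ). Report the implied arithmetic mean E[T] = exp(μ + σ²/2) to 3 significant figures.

E[T] ≈ 10600 hours

If T ~ Lognormal(μ,σ) then ln T ~ Normal(μ,σ), so the p-quantile of ln T is μ + z_p·σ.
ln(2700) = 7.901 and ln(9700) = 9.18; z_{0.22} = -0.7722, z_{0.67} = 0.4399.
σ = (9.18 − 7.901)/(0.4399 − (-0.7722)) = 1.055.
μ = 7.901 − (-0.7722)·1.055 = 8.716.
E[T] = exp(μ + σ²/2) = exp(8.716 + 0.5566) = 10600 hours.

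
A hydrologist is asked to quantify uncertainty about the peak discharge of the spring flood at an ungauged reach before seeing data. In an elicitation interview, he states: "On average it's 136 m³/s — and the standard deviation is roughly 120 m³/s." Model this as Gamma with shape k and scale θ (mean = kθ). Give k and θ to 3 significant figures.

k ≈ 1.28, θ ≈ 106

For Gamma(k, scale θ): mean = kθ, variance = kθ², so CV = 1/√k.
CV = SD/mean = 120/136 = 0.8824, hence k = 1/CV² = 1.28.
Then θ = mean/k = 136/1.28 = 106.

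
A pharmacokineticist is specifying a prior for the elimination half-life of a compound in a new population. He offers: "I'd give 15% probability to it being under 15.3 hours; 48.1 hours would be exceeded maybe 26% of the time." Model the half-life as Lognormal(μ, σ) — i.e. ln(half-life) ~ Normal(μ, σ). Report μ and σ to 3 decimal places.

If T ~ Lognormal(μ,σ) then ln T ~ Normal(μ,σ), so the p-quantile of ln T is μ + z_p·σ.
ln(15.3) = 2.728 and ln(48.1) = 3.873; z_{0.15} = -1.036, z_{0.74} = 0.6433.
σ = (3.873 − 2.728)/(0.6433 − (-1.036)) = 0.682.
μ = 2.728 − (-1.036)·0.682 = 3.435.

μ ≈ 3.435, σ ≈ 0.682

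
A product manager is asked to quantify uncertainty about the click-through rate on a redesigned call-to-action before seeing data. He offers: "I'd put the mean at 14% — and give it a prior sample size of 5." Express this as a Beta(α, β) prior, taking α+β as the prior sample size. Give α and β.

Under the effective-sample-size interpretation, Beta(α, β) has prior mean α/(α+β) and prior sample size α+β.
So α+β = 5 and α/(α+β) = 0.14, giving α = 0.14·5 = 0.7 and β = 5 − 0.7 = 4.3.

α = 0.7, β = 4.3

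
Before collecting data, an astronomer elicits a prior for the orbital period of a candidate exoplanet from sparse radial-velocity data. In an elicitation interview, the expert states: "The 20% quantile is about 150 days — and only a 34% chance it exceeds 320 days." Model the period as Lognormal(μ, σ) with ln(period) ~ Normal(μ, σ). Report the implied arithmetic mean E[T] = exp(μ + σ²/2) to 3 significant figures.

E[T] ≈ 299 days

If T ~ Lognormal(μ,σ) then ln T ~ Normal(μ,σ), so the p-quantile of ln T is μ + z_p·σ.
ln(150) = 5.011 and ln(320) = 5.768; z_{0.2} = -0.8416, z_{0.66} = 0.4125.
σ = (5.768 − 5.011)/(0.4125 − (-0.8416)) = 0.604.
μ = 5.011 − (-0.8416)·0.604 = 5.519.
E[T] = exp(μ + σ²/2) = exp(5.519 + 0.1825) = 299 days.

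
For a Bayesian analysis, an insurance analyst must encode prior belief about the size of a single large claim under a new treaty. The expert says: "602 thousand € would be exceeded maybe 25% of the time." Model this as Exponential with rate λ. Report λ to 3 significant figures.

P(T > 602.0) = e^(−λ·602.0) = 0.25, so λ = −ln(0.25)/602.0 = 0.0023.

λ ≈ 0.0023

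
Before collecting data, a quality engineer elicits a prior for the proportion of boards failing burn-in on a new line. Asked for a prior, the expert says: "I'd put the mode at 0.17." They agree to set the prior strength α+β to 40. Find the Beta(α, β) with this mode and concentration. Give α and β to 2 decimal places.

For α,β > 1 the Beta mode is (α−1)/(α+β−2). With α+β = 40, the mode is (α−1)/38.
Set (α−1)/38 = 0.17 → α = 1 + 0.17·38 = 7.46.
β = 40 − α = 32.54.

α = 7.46, β = 32.54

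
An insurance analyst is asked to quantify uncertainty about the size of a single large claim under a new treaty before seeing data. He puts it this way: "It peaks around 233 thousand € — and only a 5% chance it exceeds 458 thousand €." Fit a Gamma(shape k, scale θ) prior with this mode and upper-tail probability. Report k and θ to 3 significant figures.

k ≈ 7.07, θ ≈ 38.4

Gamma(k,θ) with k>1 has mode (k−1)θ, so θ = 233/(k−1).
Need P(X < 458) = 0.95 with θ tied to k this way. Start at k = 2, θ = 233: P(X<458) ≈ 0.585.
Too low — raise k to concentrate. Iterating converges to k ≈ 7.07.
Then θ = 233/(7.07−1) ≈ 38.4.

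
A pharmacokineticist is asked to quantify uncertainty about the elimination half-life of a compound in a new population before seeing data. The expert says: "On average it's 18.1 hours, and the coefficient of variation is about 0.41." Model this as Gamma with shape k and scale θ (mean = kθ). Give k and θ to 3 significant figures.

k ≈ 5.95, θ ≈ 3.04

For Gamma(k, scale θ): mean = kθ, variance = kθ², so CV = 1/√k.
CV = 0.41, hence k = 1/CV² = 5.95.
Then θ = mean/k = 18.1/5.95 = 3.04.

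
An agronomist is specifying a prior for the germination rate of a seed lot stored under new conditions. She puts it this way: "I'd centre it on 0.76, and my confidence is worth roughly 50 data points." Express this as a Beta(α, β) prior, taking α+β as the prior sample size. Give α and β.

α = 38, β = 12

Under the effective-sample-size interpretation, Beta(α, β) has prior mean α/(α+β) and prior sample size α+β.
So α+β = 50 and α/(α+β) = 0.76, giving α = 0.76·50 = 38 and β = 50 − 38 = 12.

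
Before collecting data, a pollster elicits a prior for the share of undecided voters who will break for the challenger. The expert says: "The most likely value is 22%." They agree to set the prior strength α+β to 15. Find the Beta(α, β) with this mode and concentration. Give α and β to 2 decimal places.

α = 3.86, β = 11.14

For α,β > 1 the Beta mode is (α−1)/(α+β−2). With α+β = 15, the mode is (α−1)/13.
Set (α−1)/13 = 0.22 → α = 1 + 0.22·13 = 3.86.
β = 15 − α = 11.14.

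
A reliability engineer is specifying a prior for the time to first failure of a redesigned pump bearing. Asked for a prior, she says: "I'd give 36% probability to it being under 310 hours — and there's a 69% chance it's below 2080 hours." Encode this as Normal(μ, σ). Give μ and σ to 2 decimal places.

The p-quantile of Normal(μ,σ) is μ + z_p·σ, with z_{0.36} = -0.3585 and z_{0.69} = 0.4959.
Eliminate σ: μ = (z₂·x₁ − z₁·x₂)/(z₂ − z₁) = (0.4959·310 − (-0.3585)·2080)/0.8543 = 1052.67.
Then σ = (x₂ − x₁)/(z₂ − z₁) = (2080 − 310)/0.8543 = 2071.85.

μ = 1052.67, σ = 2071.85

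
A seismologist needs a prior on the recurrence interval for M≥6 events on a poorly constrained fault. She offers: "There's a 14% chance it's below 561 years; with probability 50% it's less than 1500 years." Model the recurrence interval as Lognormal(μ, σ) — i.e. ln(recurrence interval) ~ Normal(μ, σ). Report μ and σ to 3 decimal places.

If T ~ Lognormal(μ,σ) then ln T ~ Normal(μ,σ), so the p-quantile of ln T is μ + z_p·σ.
ln(561) = 6.33 and ln(1500) = 7.313; z_{0.14} = -1.08, z_{0.5} = 0.
σ = (7.313 − 6.33)/(0 − (-1.08)) = 0.910.
μ = 6.33 − (-1.08)·0.910 = 7.313.

μ ≈ 7.313, σ ≈ 0.910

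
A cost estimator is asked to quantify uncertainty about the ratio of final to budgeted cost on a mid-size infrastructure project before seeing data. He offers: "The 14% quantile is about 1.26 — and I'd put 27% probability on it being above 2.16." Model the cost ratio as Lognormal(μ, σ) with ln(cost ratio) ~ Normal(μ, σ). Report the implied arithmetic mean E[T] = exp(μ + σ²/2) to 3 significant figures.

If T ~ Lognormal(μ,σ) then ln T ~ Normal(μ,σ), so the p-quantile of ln T is μ + z_p·σ.
ln(1.26) = 0.2311 and ln(2.16) = 0.7701; z_{0.14} = -1.08, z_{0.73} = 0.6128.
σ = (0.7701 − 0.2311)/(0.6128 − (-1.08)) = 0.318.
μ = 0.2311 − (-1.08)·0.318 = 0.575.
E[T] = exp(μ + σ²/2) = exp(0.575 + 0.0507) = 1.87.

E[T] ≈ 1.87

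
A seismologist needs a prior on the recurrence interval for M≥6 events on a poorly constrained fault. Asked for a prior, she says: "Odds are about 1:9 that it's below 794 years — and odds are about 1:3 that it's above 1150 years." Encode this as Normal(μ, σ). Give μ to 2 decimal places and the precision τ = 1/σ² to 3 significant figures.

For Normal(μ,σ), the p-quantile is μ + z_p·σ. Here z_{0.1} = -1.282, z_{0.75} = 0.6745.
So 794 = μ − 1.282σ and 1150 = μ + 0.6745σ.
Subtracting: σ = (1150 − 794)/(0.6745 − (-1.282)) = 182.00.
Then μ = 794 − (-1.282)·182.00 = 1027.24.
Precision τ = 1/σ² = 1/182² = 3.02e-05.

μ = 1027.24, τ = 3.02e-05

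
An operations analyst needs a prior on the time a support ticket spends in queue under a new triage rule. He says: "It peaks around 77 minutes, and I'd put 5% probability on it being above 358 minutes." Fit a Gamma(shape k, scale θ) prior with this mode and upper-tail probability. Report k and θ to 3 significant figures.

Gamma(k,θ) with k>1 has mode (k−1)θ, so θ = 77/(k−1).
Need P(X < 358) = 0.95 with θ tied to k this way. Start at k = 2, θ = 77: P(X<358) ≈ 0.946.
Too low — raise k to concentrate. Iterating converges to k ≈ 2.03.
Then θ = 77/(2.03−1) ≈ 74.7.

k ≈ 2.03, θ ≈ 74.7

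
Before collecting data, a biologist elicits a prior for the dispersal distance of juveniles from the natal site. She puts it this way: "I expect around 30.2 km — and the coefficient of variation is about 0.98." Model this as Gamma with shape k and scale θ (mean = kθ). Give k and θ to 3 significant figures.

k ≈ 1.04, θ ≈ 29

For Gamma(k, scale θ): mean = kθ, variance = kθ², so CV = 1/√k.
CV = 0.98, hence k = 1/CV² = 1.04.
Then θ = mean/k = 30.2/1.04 = 29.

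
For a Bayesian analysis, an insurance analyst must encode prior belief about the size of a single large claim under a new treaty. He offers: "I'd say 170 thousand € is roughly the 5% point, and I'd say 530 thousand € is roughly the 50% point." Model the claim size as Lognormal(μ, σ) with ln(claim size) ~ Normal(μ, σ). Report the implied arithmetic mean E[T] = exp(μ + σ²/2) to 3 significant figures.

E[T] ≈ 673 thousand €

If T ~ Lognormal(μ,σ) then ln T ~ Normal(μ,σ), so the p-quantile of ln T is μ + z_p·σ.
ln(170) = 5.136 and ln(530) = 6.273; z_{0.05} = -1.645, z_{0.5} = 0.
σ = (6.273 − 5.136)/(0 − (-1.645)) = 0.691.
μ = 5.136 − (-1.645)·0.691 = 6.273.
E[T] = exp(μ + σ²/2) = exp(6.273 + 0.2389) = 673 thousand €.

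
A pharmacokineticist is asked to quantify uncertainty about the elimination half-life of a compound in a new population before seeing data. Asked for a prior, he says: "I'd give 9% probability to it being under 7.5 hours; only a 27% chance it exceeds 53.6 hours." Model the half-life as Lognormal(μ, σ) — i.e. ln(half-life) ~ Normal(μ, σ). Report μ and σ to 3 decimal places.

If T ~ Lognormal(μ,σ) then ln T ~ Normal(μ,σ), so the p-quantile of ln T is μ + z_p·σ.
ln(7.5) = 2.015 and ln(53.6) = 3.982; z_{0.09} = -1.341, z_{0.73} = 0.6128.
σ = (3.982 − 2.015)/(0.6128 − (-1.341)) = 1.007.
μ = 2.015 − (-1.341)·1.007 = 3.365.

μ ≈ 3.365, σ ≈ 1.007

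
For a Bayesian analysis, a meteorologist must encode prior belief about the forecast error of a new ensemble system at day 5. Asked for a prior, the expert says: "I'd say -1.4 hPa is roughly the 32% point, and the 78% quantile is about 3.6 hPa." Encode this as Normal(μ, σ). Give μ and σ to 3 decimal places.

μ = 0.486, σ = 4.033

The p-quantile of Normal(μ,σ) is μ + z_p·σ, with z_{0.32} = -0.4677 and z_{0.78} = 0.7722.
Eliminate σ: μ = (z₂·x₁ − z₁·x₂)/(z₂ − z₁) = (0.7722·-1.4 − (-0.4677)·3.6)/1.24 = 0.486.
Then σ = (x₂ − x₁)/(z₂ − z₁) = (3.6 − -1.4)/1.24 = 4.033.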